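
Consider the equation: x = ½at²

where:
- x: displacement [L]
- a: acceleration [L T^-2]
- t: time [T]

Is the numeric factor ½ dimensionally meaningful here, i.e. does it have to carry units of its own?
No

x has dimensions [L] and at² already has dimensions [L], so the equation balances without ½ contributing any dimensions. ½ is a pure (dimensionless) number; changing or removing it would not affect dimensional consistency.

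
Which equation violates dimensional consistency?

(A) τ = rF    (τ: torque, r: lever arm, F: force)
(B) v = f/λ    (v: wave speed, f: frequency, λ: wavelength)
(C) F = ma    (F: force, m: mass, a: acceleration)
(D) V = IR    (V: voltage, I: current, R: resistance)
(B) v = f/λ

The equation (B) v = f/λ is dimensionally incorrect.

LHS (v): [L T^-1]
RHS (f/λ): [L^-1 T^-1] ✗

The dimensions do not match. The other three equations balance.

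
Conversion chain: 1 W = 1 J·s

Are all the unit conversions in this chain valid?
The chain is incorrect (it contains an error).

Incorrect: Watt is J/s, not J·s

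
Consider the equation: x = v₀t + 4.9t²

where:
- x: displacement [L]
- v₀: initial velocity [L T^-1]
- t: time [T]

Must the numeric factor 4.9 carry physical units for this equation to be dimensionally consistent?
Yes

x has dimensions [L], while t² alone has dimensions [T^2]. For the equation to balance, the factor 4.9 must carry dimensions [L T^-2] — it is a dimensional constant (a numerical value of a physical quantity with its units suppressed), not a pure number.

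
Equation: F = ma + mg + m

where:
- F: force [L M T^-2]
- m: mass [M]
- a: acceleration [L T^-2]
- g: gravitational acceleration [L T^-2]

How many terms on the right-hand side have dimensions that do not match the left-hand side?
1

LHS F: [L M T^-2]
- ma: [L M T^-2] ✓
- mg: [L M T^-2] ✓
- m: [M] ✗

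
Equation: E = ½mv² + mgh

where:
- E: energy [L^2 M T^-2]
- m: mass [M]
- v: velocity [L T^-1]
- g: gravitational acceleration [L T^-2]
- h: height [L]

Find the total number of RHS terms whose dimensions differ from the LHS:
0

LHS E: [L^2 M T^-2]
- ½mv²: [L^2 M T^-2] ✓
- mgh: [L^2 M T^-2] ✓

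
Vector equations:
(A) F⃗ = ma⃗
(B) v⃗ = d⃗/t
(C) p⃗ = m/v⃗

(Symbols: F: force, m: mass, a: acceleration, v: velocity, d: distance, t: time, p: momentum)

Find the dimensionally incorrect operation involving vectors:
(C) p⃗ = m/v⃗

(A) F⃗ = ma⃗: LHS [L M T^-2], RHS [L M T^-2] ✓ — Force and acceleration are vectors, mass is a scalar
(B) v⃗ = d⃗/t: LHS [L T^-1], RHS [L T^-1] ✓ — displacement (vector) divided by time (scalar)
(C) p⃗ = m/v⃗: LHS [L M T^-1], RHS [L^-1 M T] ✗ — momentum is mass times velocity; should be mv⃗ (and division by a vector is undefined)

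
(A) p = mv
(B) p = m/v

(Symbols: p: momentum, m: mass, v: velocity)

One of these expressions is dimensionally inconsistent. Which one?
(B)

(A) p = mv: LHS [L M T^-1], RHS [L M T^-1] ✓
(B) p = m/v: LHS [L M T^-1], RHS [L^-1 M T] ✗

Expression (B) p = m/v is dimensionally incorrect.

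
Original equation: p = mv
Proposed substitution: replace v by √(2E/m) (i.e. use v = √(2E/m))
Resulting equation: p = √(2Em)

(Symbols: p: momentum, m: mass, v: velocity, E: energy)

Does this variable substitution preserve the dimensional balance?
Yes

[v] = [L T^-1] and [√(2E/m)] = [L T^-1]. These match, so the substitution replaces a quantity by one of the same dimensions and the result p = √(2Em) has LHS [L M T^-1] vs RHS [L M T^-1] — still consistent.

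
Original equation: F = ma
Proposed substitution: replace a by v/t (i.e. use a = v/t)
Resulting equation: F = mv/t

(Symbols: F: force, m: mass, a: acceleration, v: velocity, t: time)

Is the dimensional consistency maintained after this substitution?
Yes

[a] = [L T^-2] and [v/t] = [L T^-2]. These match, so the substitution replaces a quantity by one of the same dimensions and the result F = mv/t has LHS [L M T^-2] vs RHS [L M T^-2] — still consistent.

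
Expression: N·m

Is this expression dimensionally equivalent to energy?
Yes

The expression N·m has dimensions [L^2 M T^-2], which is exactly energy [L^2 M T^-2].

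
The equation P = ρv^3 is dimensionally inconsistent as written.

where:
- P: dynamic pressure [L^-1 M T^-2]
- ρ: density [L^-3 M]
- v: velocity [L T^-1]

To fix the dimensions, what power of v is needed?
The exponent of v should be 2: P = ρv^2

The LHS P has dimensions [L^-1 M T^-2]; v has dimensions [L T^-1].
As written, the RHS ρv^3 (exponent 3 on v) has dimensions [M T^-3], which does not match.
With exponent 2, the RHS ρv^2 has dimensions [L^-1 M T^-2], matching the LHS.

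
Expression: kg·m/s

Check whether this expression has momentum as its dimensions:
Yes

The expression kg·m/s has dimensions [L M T^-1], which is exactly momentum [L M T^-1].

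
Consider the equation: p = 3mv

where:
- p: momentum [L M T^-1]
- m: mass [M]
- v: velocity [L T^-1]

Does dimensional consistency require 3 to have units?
No

p has dimensions [L M T^-1] and mv already has dimensions [L M T^-1], so the equation balances without 3 contributing any dimensions. 3 is a pure (dimensionless) number; changing or removing it would not affect dimensional consistency.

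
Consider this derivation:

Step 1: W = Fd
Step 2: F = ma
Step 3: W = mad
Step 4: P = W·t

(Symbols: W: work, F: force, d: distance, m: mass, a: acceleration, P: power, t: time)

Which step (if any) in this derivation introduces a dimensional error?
Step 4

Step 1: W = Fd → LHS [L^2 M T^-2], RHS [L^2 M T^-2] ✓
Step 2: F = ma → LHS [L M T^-2], RHS [L M T^-2] ✓
Step 3: W = mad → LHS [L^2 M T^-2], RHS [L^2 M T^-2] ✓
Step 4: P = W·t → LHS [L^2 M T^-3], RHS [L^2 M T^-1] ✗

The first dimensional inconsistency appears in step 4: P = W·t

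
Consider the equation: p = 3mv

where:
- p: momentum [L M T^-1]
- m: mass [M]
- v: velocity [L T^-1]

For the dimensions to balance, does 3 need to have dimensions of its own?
No

p has dimensions [L M T^-1] and mv already has dimensions [L M T^-1], so the equation balances without 3 contributing any dimensions. 3 is a pure (dimensionless) number; changing or removing it would not affect dimensional consistency.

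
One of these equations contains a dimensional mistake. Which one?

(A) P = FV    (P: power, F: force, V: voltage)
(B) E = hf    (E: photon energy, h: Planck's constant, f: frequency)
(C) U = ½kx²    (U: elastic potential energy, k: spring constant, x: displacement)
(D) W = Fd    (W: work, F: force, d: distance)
(A) P = FV

The equation (A) P = FV is dimensionally incorrect.

LHS (P): [L^2 M T^-3]
RHS (FV): [I^-1 L^3 M^2 T^-5] ✗

The dimensions do not match. The other three equations balance.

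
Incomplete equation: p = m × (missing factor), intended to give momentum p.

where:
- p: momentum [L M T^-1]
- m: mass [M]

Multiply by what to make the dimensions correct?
v (velocity), dimensions [L T^-1]

p has dimensions [L M T^-1] and m has dimensions [M].
The missing factor must have dimensions [L M T^-1] / [M] = [L T^-1], i.e. velocity (v).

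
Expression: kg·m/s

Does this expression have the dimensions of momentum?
Yes

The expression kg·m/s has dimensions [L M T^-1], which is exactly momentum [L M T^-1].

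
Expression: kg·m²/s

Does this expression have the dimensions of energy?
No

The expression kg·m²/s has dimensions [L^2 M T^-1], but energy has dimensions [L^2 M T^-2].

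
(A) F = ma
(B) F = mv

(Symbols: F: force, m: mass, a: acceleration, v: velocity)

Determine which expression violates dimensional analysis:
(B)

(A) F = ma: LHS [L M T^-2], RHS [L M T^-2] ✓
(B) F = mv: LHS [L M T^-2], RHS [L M T^-1] ✗

Expression (B) F = mv is dimensionally incorrect.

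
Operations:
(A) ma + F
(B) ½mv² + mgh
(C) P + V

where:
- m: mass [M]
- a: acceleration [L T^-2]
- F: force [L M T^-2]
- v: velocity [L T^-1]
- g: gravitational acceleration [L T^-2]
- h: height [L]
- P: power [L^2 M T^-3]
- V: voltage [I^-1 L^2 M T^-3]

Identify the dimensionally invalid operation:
(C) P + V

(A) ma + F: ma [L M T^-2] and F [L M T^-2] — same dimensions ✓
(B) ½mv² + mgh: ½mv² [L^2 M T^-2] and mgh [L^2 M T^-2] — same dimensions ✓
(C) P + V: P [L^2 M T^-3] and V [I^-1 L^2 M T^-3] — different dimensions cannot be added/subtracted ✗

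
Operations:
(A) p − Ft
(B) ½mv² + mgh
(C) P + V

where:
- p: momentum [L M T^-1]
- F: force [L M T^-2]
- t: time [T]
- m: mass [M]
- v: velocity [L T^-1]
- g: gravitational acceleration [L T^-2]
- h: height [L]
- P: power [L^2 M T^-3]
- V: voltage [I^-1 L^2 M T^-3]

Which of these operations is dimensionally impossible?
(C) P + V

(A) p − Ft: p [L M T^-1] and Ft [L M T^-1] — same dimensions ✓
(B) ½mv² + mgh: ½mv² [L^2 M T^-2] and mgh [L^2 M T^-2] — same dimensions ✓
(C) P + V: P [L^2 M T^-3] and V [I^-1 L^2 M T^-3] — different dimensions cannot be added/subtracted ✗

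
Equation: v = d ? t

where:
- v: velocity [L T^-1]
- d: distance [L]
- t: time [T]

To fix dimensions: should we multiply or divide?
division (÷): v = d ÷ t

v [L T^-1]; d [L]; t [T].
d × t → [L T] ✗
d ÷ t → [L T^-1] ✓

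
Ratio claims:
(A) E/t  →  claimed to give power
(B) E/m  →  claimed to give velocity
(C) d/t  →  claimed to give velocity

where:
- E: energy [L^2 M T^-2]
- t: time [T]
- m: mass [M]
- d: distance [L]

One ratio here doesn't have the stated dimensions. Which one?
(B) E/m does not give velocity

(A) E/t: [L^2 M T^-3] = power [L^2 M T^-3] ✓
(B) E/m: [L^2 T^-2] ≠ velocity [L T^-1] ✗
(C) d/t: [L T^-1] = velocity [L T^-1] ✓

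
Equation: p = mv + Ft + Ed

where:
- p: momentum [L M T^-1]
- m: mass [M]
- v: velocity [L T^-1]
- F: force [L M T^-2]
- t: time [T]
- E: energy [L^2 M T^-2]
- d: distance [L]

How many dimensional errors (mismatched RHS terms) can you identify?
1

LHS p: [L M T^-1]
- mv: [L M T^-1] ✓
- Ft: [L M T^-1] ✓
- Ed: [L^3 M T^-2] ✗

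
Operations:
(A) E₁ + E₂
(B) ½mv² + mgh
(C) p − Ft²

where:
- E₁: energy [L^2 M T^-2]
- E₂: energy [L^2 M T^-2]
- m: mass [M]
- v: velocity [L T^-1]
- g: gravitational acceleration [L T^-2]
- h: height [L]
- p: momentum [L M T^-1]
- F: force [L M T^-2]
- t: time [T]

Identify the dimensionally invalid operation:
(C) p − Ft²

(A) E₁ + E₂: E₁ [L^2 M T^-2] and E₂ [L^2 M T^-2] — same dimensions ✓
(B) ½mv² + mgh: ½mv² [L^2 M T^-2] and mgh [L^2 M T^-2] — same dimensions ✓
(C) p − Ft²: p [L M T^-1] and Ft² [L M] — different dimensions cannot be added/subtracted ✗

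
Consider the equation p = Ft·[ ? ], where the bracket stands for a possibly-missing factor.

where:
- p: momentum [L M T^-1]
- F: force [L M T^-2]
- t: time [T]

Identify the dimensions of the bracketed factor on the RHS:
Nothing is missing — the bracketed factor must be dimensionless.

p has dimensions [L M T^-1] and Ft already has dimensions [L M T^-1], so p = Ft is dimensionally complete.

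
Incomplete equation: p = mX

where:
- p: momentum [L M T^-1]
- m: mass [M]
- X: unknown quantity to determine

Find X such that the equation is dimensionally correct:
X = v (velocity), dimensions [L T^-1]

p has dimensions [L M T^-1]; the rest of the RHS (m) has dimensions [M].
So X must have dimensions [L T^-1] — X = v (velocity).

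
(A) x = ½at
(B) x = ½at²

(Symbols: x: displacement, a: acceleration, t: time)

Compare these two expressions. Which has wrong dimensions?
(A)

(A) x = ½at: LHS [L], RHS [L T^-1] ✗
(B) x = ½at²: LHS [L], RHS [L] ✓

Expression (A) x = ½at is dimensionally incorrect.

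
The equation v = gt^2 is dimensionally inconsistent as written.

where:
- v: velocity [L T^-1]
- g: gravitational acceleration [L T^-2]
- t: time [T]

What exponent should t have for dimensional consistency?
The exponent of t should be 1: v = gt

The LHS v has dimensions [L T^-1]; t has dimensions [T].
As written, the RHS gt^2 (exponent 2 on t) has dimensions [L], which does not match.
With exponent 1, the RHS gt has dimensions [L T^-1], matching the LHS.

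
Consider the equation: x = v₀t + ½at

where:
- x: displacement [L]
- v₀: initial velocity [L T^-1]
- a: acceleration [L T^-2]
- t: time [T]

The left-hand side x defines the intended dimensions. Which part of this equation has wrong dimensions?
The term ½at

Checking each RHS term against the LHS:
- v₀t: [L] — matches x [L] ✓
- ½at: [L T^-1] — does NOT match x [L] ✗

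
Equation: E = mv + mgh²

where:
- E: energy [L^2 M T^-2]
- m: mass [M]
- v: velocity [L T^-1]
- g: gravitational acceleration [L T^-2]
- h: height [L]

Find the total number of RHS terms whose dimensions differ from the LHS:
2

LHS E: [L^2 M T^-2]
- mv: [L M T^-1] ✗
- mgh²: [L^3 M T^-2] ✗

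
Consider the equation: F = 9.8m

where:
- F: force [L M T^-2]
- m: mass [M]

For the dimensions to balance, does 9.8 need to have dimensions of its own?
Yes

F has dimensions [L M T^-2], while m alone has dimensions [M]. For the equation to balance, the factor 9.8 must carry dimensions [L T^-2] — it is a dimensional constant (a numerical value of a physical quantity with its units suppressed), not a pure number.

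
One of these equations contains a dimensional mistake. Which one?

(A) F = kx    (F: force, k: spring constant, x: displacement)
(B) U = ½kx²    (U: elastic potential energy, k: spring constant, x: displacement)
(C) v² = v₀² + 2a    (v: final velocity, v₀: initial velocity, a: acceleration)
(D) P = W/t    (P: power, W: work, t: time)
(C) v² = v₀² + 2a

The equation (C) v² = v₀² + 2a is dimensionally incorrect.

LHS (v²): [L^2 T^-2]
RHS terms:
  - v₀²: [L^2 T^-2] ✓
  - 2a: [L T^-2] ✗ (does not match LHS)

The dimensions do not match. The other three equations balance.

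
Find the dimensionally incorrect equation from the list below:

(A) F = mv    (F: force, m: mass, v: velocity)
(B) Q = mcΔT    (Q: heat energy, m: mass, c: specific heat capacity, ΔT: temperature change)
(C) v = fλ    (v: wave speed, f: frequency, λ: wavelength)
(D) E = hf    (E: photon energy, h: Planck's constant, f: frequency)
(A) F = mv

The equation (A) F = mv is dimensionally incorrect.

LHS (F): [L M T^-2]
RHS (mv): [L M T^-1] ✗

The dimensions do not match. The other three equations balance.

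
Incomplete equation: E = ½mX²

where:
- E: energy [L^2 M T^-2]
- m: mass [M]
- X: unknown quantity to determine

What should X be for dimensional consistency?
X = v (velocity), dimensions [L T^-1]

E has dimensions [L^2 M T^-2]; the rest of the RHS (½m) has dimensions [M].
So X² must have dimensions [L^2 T^-2], i.e. X has dimensions [L T^-1] — X = v (velocity).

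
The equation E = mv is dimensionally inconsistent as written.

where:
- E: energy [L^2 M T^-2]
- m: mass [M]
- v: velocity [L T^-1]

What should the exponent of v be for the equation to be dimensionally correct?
The exponent of v should be 2: E = mv^2

The LHS E has dimensions [L^2 M T^-2]; v has dimensions [L T^-1].
As written, the RHS mv (exponent 1 on v) has dimensions [L M T^-1], which does not match.
With exponent 2, the RHS mv^2 has dimensions [L^2 M T^-2], matching the LHS.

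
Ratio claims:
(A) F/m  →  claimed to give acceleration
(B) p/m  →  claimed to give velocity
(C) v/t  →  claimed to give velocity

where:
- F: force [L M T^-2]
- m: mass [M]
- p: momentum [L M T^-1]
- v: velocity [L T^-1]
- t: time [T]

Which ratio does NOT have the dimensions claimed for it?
(C) v/t does not give velocity

(A) F/m: [L T^-2] = acceleration [L T^-2] ✓
(B) p/m: [L T^-1] = velocity [L T^-1] ✓
(C) v/t: [L T^-2] ≠ velocity [L T^-1] ✗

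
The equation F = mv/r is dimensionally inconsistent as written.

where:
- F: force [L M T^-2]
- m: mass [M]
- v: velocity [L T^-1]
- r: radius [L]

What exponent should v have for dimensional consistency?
The exponent of v should be 2: F = mv^2/r

The LHS F has dimensions [L M T^-2]; v has dimensions [L T^-1].
As written, the RHS mv/r (exponent 1 on v) has dimensions [M T^-1], which does not match.
With exponent 2, the RHS mv^2/r has dimensions [L M T^-2], matching the LHS.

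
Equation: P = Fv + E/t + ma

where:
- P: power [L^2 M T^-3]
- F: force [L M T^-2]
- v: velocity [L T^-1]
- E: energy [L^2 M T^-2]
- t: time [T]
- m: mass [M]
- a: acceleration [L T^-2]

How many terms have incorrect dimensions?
1

LHS P: [L^2 M T^-3]
- Fv: [L^2 M T^-3] ✓
- E/t: [L^2 M T^-3] ✓
- ma: [L M T^-2] ✗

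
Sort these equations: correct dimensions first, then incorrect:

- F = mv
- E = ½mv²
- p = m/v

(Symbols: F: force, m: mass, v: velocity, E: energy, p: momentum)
Dimensionally correct: E = ½mv²
Dimensionally incorrect: F = mv, p = m/v
Ordered (correct first, then incorrect): E = ½mv², F = mv, p = m/v

- F = mv: LHS [L M T^-2], RHS [L M T^-1] → incorrect ✗
- E = ½mv²: LHS [L^2 M T^-2], RHS [L^2 M T^-2] → correct ✓
- p = m/v: LHS [L M T^-1], RHS [L^-1 M T] → incorrect ✗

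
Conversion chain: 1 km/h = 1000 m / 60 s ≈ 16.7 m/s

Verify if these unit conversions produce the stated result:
The chain is incorrect (it contains an error).

Incorrect: 1 h = 3600 s, not 60 s (1 km/h ≈ 0.278 m/s)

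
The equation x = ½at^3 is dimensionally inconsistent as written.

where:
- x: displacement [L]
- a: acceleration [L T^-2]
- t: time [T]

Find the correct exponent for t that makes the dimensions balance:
The exponent of t should be 2: x = ½at^2

The LHS x has dimensions [L]; t has dimensions [T].
As written, the RHS ½at^3 (exponent 3 on t) has dimensions [L T], which does not match.
With exponent 2, the RHS ½at^2 has dimensions [L], matching the LHS.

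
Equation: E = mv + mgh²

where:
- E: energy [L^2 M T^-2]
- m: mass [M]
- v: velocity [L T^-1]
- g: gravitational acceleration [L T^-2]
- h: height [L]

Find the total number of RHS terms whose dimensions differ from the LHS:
2

LHS E: [L^2 M T^-2]
- mv: [L M T^-1] ✗
- mgh²: [L^3 M T^-2] ✗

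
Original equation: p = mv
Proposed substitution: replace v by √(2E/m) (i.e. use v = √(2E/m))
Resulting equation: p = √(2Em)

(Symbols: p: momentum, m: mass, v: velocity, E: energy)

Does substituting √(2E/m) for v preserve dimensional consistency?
Yes

[v] = [L T^-1] and [√(2E/m)] = [L T^-1]. These match, so the substitution replaces a quantity by one of the same dimensions and the result p = √(2Em) has LHS [L M T^-1] vs RHS [L M T^-1] — still consistent.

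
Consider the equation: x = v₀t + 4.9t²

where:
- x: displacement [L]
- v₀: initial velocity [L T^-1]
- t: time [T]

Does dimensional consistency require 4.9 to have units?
Yes

x has dimensions [L], while t² alone has dimensions [T^2]. For the equation to balance, the factor 4.9 must carry dimensions [L T^-2] — it is a dimensional constant (a numerical value of a physical quantity with its units suppressed), not a pure number.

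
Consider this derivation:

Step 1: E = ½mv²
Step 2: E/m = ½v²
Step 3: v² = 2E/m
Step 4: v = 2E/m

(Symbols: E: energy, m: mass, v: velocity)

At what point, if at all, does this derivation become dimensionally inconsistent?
Step 4

Step 1: E = ½mv² → LHS [L^2 M T^-2], RHS [L^2 M T^-2] ✓
Step 2: E/m = ½v² → LHS [L^2 T^-2], RHS [L^2 T^-2] ✓
Step 3: v² = 2E/m → LHS [L^2 T^-2], RHS [L^2 T^-2] ✓
Step 4: v = 2E/m → LHS [L T^-1], RHS [L^2 T^-2] ✗

The first dimensional inconsistency appears in step 4: v = 2E/m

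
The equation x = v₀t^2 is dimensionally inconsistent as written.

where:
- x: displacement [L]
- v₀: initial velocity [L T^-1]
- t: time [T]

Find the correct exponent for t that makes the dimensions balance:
The exponent of t should be 1: x = v₀t

The LHS x has dimensions [L]; t has dimensions [T].
As written, the RHS v₀t^2 (exponent 2 on t) has dimensions [L T], which does not match.
With exponent 1, the RHS v₀t has dimensions [L], matching the LHS.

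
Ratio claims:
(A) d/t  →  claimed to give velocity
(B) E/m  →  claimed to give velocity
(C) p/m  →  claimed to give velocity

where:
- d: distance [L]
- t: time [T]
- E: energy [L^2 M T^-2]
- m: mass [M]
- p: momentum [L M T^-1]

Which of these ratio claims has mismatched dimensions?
(B) E/m does not give velocity

(A) d/t: [L T^-1] = velocity [L T^-1] ✓
(B) E/m: [L^2 T^-2] ≠ velocity [L T^-1] ✗
(C) p/m: [L T^-1] = velocity [L T^-1] ✓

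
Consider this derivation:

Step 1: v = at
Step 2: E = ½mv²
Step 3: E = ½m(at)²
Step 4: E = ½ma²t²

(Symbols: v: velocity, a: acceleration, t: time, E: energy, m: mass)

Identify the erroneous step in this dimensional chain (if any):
No step introduces an error — all steps are dimensionally consistent.

Step 1: v = at → LHS [L T^-1], RHS [L T^-1] ✓
Step 2: E = ½mv² → LHS [L^2 M T^-2], RHS [L^2 M T^-2] ✓
Step 3: E = ½m(at)² → LHS [L^2 M T^-2], RHS [L^2 M T^-2] ✓
Step 4: E = ½ma²t² → LHS [L^2 M T^-2], RHS [L^2 M T^-2] ✓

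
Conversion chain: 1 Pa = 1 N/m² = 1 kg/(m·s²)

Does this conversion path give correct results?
The chain is correct (no errors).

Correct: Pascal is Newton per square meter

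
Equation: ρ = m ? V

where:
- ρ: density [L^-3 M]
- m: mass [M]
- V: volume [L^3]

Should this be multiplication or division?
division (÷): ρ = m ÷ V

ρ [L^-3 M]; m [M]; V [L^3].
m × V → [L^3 M] ✗
m ÷ V → [L^-3 M] ✓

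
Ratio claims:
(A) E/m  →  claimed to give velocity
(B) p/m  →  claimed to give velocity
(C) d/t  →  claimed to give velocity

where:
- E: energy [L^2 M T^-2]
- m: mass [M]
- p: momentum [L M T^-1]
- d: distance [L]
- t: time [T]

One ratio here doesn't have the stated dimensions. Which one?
(A) E/m does not give velocity

(A) E/m: [L^2 T^-2] ≠ velocity [L T^-1] ✗
(B) p/m: [L T^-1] = velocity [L T^-1] ✓
(C) d/t: [L T^-1] = velocity [L T^-1] ✓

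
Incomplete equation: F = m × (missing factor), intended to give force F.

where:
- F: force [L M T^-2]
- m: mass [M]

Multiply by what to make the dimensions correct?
a (acceleration), dimensions [L T^-2]

F has dimensions [L M T^-2] and m has dimensions [M].
The missing factor must have dimensions [L M T^-2] / [M] = [L T^-2], i.e. acceleration (a).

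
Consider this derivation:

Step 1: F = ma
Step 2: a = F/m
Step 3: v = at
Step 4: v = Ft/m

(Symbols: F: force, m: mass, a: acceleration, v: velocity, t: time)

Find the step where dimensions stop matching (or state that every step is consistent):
No step introduces an error — all steps are dimensionally consistent.

Step 1: F = ma → LHS [L M T^-2], RHS [L M T^-2] ✓
Step 2: a = F/m → LHS [L T^-2], RHS [L T^-2] ✓
Step 3: v = at → LHS [L T^-1], RHS [L T^-1] ✓
Step 4: v = Ft/m → LHS [L T^-1], RHS [L T^-1] ✓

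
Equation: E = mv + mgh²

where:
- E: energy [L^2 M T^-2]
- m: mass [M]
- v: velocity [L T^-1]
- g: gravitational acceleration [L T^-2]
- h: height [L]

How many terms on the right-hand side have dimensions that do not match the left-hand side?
2

LHS E: [L^2 M T^-2]
- mv: [L M T^-1] ✗
- mgh²: [L^3 M T^-2] ✗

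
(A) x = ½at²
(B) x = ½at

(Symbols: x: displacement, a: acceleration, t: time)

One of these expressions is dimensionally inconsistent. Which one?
(B)

(A) x = ½at²: LHS [L], RHS [L] ✓
(B) x = ½at: LHS [L], RHS [L T^-1] ✗

Expression (B) x = ½at is dimensionally incorrect.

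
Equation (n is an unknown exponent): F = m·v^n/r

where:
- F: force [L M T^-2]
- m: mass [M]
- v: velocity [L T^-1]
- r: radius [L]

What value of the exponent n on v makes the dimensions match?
n = 2

F has dimensions [L M T^-2]; v has dimensions [L T^-1].
The rest of the RHS has dimensions [L^-1 M], so v^n must supply [L^2 T^-2].
With n = 2: m·v^2/r has dimensions [L M T^-2], matching the LHS ✓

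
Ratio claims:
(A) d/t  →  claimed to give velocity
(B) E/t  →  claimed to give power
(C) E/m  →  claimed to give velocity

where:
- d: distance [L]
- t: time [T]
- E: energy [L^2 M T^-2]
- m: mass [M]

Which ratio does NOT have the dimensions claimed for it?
(C) E/m does not give velocity

(A) d/t: [L T^-1] = velocity [L T^-1] ✓
(B) E/t: [L^2 M T^-3] = power [L^2 M T^-3] ✓
(C) E/m: [L^2 T^-2] ≠ velocity [L T^-1] ✗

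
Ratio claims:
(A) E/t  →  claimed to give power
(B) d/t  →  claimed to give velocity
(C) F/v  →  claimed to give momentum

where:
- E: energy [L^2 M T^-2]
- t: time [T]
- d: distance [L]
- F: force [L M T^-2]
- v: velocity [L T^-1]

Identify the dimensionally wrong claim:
(C) F/v does not give momentum

(A) E/t: [L^2 M T^-3] = power [L^2 M T^-3] ✓
(B) d/t: [L T^-1] = velocity [L T^-1] ✓
(C) F/v: [M T^-1] ≠ momentum [L M T^-1] ✗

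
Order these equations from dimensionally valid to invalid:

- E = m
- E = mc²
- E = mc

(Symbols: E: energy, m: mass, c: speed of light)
Dimensionally correct: E = mc²
Dimensionally incorrect: E = m, E = mc
Ordered (correct first, then incorrect): E = mc², E = m, E = mc

- E = m: LHS [L^2 M T^-2], RHS [M] → incorrect ✗
- E = mc²: LHS [L^2 M T^-2], RHS [L^2 M T^-2] → correct ✓
- E = mc: LHS [L^2 M T^-2], RHS [L M T^-1] → incorrect ✗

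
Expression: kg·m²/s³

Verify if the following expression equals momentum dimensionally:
No

The expression kg·m²/s³ has dimensions [L^2 M T^-3], but momentum has dimensions [L M T^-1].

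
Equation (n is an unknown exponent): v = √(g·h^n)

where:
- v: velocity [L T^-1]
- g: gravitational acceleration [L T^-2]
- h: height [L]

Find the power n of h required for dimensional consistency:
n = 1

v has dimensions [L T^-1]; h has dimensions [L].
With n = 1: √(g·h^1) has dimensions [L T^-1], matching the LHS ✓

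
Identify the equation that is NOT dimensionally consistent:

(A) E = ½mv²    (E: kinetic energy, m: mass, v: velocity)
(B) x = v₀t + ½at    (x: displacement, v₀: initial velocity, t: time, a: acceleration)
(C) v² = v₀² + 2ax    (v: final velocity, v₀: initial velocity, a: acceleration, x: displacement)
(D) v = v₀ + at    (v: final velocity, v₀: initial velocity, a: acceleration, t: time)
(B) x = v₀t + ½at

The equation (B) x = v₀t + ½at is dimensionally incorrect.

LHS (x): [L]
RHS terms:
  - v₀t: [L] ✓
  - ½at: [L T^-1] ✗ (does not match LHS)

The dimensions do not match. The other three equations balance.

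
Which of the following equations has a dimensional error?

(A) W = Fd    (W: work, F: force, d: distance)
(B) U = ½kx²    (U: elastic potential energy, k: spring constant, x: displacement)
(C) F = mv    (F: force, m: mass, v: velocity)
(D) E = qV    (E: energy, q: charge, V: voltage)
(C) F = mv

The equation (C) F = mv is dimensionally incorrect.

LHS (F): [L M T^-2]
RHS (mv): [L M T^-1] ✗

The dimensions do not match. The other three equations balance.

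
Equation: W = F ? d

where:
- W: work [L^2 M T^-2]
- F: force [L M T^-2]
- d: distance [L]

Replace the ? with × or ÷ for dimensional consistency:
multiplication (×): W = F × d

W [L^2 M T^-2]; F [L M T^-2]; d [L].
F × d → [L^2 M T^-2] ✓
F ÷ d → [M T^-2] ✗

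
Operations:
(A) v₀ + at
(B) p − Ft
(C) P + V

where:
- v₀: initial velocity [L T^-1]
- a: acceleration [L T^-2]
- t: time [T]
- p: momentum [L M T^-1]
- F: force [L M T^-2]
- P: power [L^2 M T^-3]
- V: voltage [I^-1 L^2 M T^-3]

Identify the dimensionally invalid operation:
(C) P + V

(A) v₀ + at: v₀ [L T^-1] and at [L T^-1] — same dimensions ✓
(B) p − Ft: p [L M T^-1] and Ft [L M T^-1] — same dimensions ✓
(C) P + V: P [L^2 M T^-3] and V [I^-1 L^2 M T^-3] — different dimensions cannot be added/subtracted ✗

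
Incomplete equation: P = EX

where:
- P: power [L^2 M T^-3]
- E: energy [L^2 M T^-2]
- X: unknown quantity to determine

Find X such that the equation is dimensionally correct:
X = f (inverse time / frequency (1/t)), dimensions [T^-1]

P has dimensions [L^2 M T^-3]; the rest of the RHS (E) has dimensions [L^2 M T^-2].
So X must have dimensions [T^-1] — X = f (inverse time / frequency (1/t)).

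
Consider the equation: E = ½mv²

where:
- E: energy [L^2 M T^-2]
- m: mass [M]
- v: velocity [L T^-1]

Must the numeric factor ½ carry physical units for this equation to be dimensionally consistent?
No

E has dimensions [L^2 M T^-2] and mv² already has dimensions [L^2 M T^-2], so the equation balances without ½ contributing any dimensions. ½ is a pure (dimensionless) number; changing or removing it would not affect dimensional consistency.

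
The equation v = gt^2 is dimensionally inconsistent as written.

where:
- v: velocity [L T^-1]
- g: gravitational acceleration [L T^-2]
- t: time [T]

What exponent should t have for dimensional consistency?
The exponent of t should be 1: v = gt

The LHS v has dimensions [L T^-1]; t has dimensions [T].
As written, the RHS gt^2 (exponent 2 on t) has dimensions [L], which does not match.
With exponent 1, the RHS gt has dimensions [L T^-1], matching the LHS.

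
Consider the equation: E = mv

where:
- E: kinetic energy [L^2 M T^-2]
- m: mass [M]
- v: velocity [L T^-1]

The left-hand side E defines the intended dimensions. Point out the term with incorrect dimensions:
The right-hand side term mv

E has dimensions [L^2 M T^-2], but mv has dimensions [L M T^-1], so the term mv is dimensionally wrong for E.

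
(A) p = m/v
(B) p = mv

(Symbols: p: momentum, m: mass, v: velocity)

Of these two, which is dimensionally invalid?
(A)

(A) p = m/v: LHS [L M T^-1], RHS [L^-1 M T] ✗
(B) p = mv: LHS [L M T^-1], RHS [L M T^-1] ✓

Expression (A) p = m/v is dimensionally incorrect.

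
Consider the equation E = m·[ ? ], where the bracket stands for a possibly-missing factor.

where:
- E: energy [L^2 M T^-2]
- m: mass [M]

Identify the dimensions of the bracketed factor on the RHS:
[L^2 T^-2] — velocity squared (e.g. v²)

E has dimensions [L^2 M T^-2]; m has dimensions [M].
The bracketed factor must supply [L^2 M T^-2] / [M] = [L^2 T^-2].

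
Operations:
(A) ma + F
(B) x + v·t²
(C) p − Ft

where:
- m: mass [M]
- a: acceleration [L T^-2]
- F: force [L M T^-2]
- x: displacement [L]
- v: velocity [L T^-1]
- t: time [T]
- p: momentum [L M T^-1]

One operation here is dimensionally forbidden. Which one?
(B) x + v·t²

(A) ma + F: ma [L M T^-2] and F [L M T^-2] — same dimensions ✓
(B) x + v·t²: x [L] and v·t² [L T] — different dimensions cannot be added/subtracted ✗
(C) p − Ft: p [L M T^-1] and Ft [L M T^-1] — same dimensions ✓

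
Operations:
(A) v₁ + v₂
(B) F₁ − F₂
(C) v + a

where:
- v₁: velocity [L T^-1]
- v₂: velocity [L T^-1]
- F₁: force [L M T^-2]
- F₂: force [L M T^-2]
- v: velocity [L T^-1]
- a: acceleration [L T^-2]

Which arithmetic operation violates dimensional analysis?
(C) v + a

(A) v₁ + v₂: v₁ [L T^-1] and v₂ [L T^-1] — same dimensions ✓
(B) F₁ − F₂: F₁ [L M T^-2] and F₂ [L M T^-2] — same dimensions ✓
(C) v + a: v [L T^-1] and a [L T^-2] — different dimensions cannot be added/subtracted ✗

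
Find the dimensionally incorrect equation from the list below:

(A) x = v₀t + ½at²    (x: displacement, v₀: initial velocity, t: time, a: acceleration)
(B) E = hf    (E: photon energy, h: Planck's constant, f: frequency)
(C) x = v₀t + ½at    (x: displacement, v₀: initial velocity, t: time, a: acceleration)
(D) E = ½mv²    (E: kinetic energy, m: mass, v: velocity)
(C) x = v₀t + ½at

The equation (C) x = v₀t + ½at is dimensionally incorrect.

LHS (x): [L]
RHS terms:
  - v₀t: [L] ✓
  - ½at: [L T^-1] ✗ (does not match LHS)

The dimensions do not match. The other three equations balance.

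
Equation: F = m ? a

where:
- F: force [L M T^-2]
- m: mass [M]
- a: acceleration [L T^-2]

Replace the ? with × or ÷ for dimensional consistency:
multiplication (×): F = m × a

F [L M T^-2]; m [M]; a [L T^-2].
m × a → [L M T^-2] ✓
m ÷ a → [L^-1 M T^2] ✗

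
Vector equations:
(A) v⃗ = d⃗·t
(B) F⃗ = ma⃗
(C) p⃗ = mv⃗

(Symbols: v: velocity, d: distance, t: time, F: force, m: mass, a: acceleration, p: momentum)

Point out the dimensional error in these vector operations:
(A) v⃗ = d⃗·t

(A) v⃗ = d⃗·t: LHS [L T^-1], RHS [L T] ✗ — velocity is displacement per time; should be d⃗/t
(B) F⃗ = ma⃗: LHS [L M T^-2], RHS [L M T^-2] ✓ — Force and acceleration are vectors, mass is a scalar
(C) p⃗ = mv⃗: LHS [L M T^-1], RHS [L M T^-1] ✓ — mass (scalar) times velocity (vector)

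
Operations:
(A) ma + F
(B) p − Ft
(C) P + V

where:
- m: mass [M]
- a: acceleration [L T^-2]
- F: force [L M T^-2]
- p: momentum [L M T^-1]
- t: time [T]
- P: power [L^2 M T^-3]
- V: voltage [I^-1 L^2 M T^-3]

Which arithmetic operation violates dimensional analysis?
(C) P + V

(A) ma + F: ma [L M T^-2] and F [L M T^-2] — same dimensions ✓
(B) p − Ft: p [L M T^-1] and Ft [L M T^-1] — same dimensions ✓
(C) P + V: P [L^2 M T^-3] and V [I^-1 L^2 M T^-3] — different dimensions cannot be added/subtracted ✗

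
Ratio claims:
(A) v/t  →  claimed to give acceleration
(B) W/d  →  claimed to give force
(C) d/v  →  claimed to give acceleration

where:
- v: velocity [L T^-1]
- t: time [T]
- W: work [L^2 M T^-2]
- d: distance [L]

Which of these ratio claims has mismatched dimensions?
(C) d/v does not give acceleration

(A) v/t: [L T^-2] = acceleration [L T^-2] ✓
(B) W/d: [L M T^-2] = force [L M T^-2] ✓
(C) d/v: [T] ≠ acceleration [L T^-2] ✗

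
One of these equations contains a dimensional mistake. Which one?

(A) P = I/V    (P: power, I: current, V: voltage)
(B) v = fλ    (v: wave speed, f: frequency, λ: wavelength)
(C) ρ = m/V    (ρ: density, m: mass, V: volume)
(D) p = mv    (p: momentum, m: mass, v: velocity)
(A) P = I/V

The equation (A) P = I/V is dimensionally incorrect.

LHS (P): [L^2 M T^-3]
RHS (I/V): [I^2 L^-2 M^-1 T^3] ✗

The dimensions do not match. The other three equations balance.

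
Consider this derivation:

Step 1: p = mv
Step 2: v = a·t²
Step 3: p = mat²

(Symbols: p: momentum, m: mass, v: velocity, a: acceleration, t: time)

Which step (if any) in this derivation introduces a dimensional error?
Step 2

Step 1: p = mv → LHS [L M T^-1], RHS [L M T^-1] ✓
Step 2: v = a·t² → LHS [L T^-1], RHS [L] ✗

The first dimensional inconsistency appears in step 2: v = a·t²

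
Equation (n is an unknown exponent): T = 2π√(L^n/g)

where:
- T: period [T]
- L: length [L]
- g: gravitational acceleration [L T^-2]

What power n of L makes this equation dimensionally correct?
n = 1

T has dimensions [T]; L has dimensions [L].
With n = 1: 2π√(L^1/g) has dimensions [T], matching the LHS ✓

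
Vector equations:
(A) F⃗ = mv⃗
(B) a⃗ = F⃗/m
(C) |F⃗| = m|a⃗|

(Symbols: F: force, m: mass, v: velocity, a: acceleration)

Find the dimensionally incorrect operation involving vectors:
(A) F⃗ = mv⃗

(A) F⃗ = mv⃗: LHS [L M T^-2], RHS [L M T^-1] ✗ — mass times velocity is momentum, not force; should be ma⃗
(B) a⃗ = F⃗/m: LHS [L T^-2], RHS [L T^-2] ✓ — force (vector) divided by mass (scalar)
(C) |F⃗| = m|a⃗|: LHS [L M T^-2], RHS [L M T^-2] ✓ — magnitudes of vectors are scalars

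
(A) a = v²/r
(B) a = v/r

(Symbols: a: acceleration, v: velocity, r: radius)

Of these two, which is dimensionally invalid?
(B)

(A) a = v²/r: LHS [L T^-2], RHS [L T^-2] ✓
(B) a = v/r: LHS [L T^-2], RHS [T^-1] ✗

Expression (B) a = v/r is dimensionally incorrect.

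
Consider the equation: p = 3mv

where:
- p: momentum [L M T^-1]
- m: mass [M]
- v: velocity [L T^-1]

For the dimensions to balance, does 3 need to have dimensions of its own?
No

p has dimensions [L M T^-1] and mv already has dimensions [L M T^-1], so the equation balances without 3 contributing any dimensions. 3 is a pure (dimensionless) number; changing or removing it would not affect dimensional consistency.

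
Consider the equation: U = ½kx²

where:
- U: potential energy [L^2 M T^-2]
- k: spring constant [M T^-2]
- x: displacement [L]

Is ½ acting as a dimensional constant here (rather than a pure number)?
No

U has dimensions [L^2 M T^-2] and kx² already has dimensions [L^2 M T^-2], so the equation balances without ½ contributing any dimensions. ½ is a pure (dimensionless) number; changing or removing it would not affect dimensional consistency.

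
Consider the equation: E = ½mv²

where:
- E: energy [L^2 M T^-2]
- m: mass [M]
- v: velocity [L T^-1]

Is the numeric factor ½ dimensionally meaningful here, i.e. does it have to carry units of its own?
No

E has dimensions [L^2 M T^-2] and mv² already has dimensions [L^2 M T^-2], so the equation balances without ½ contributing any dimensions. ½ is a pure (dimensionless) number; changing or removing it would not affect dimensional consistency.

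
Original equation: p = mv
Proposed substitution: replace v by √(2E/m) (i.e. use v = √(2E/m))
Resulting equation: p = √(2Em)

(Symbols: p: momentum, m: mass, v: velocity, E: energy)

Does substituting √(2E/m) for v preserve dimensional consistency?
Yes

[v] = [L T^-1] and [√(2E/m)] = [L T^-1]. These match, so the substitution replaces a quantity by one of the same dimensions and the result p = √(2Em) has LHS [L M T^-1] vs RHS [L M T^-1] — still consistent.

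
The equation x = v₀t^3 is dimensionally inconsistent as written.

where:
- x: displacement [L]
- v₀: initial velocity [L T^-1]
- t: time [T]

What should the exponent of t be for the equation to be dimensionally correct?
The exponent of t should be 1: x = v₀t

The LHS x has dimensions [L]; t has dimensions [T].
As written, the RHS v₀t^3 (exponent 3 on t) has dimensions [L T^2], which does not match.
With exponent 1, the RHS v₀t has dimensions [L], matching the LHS.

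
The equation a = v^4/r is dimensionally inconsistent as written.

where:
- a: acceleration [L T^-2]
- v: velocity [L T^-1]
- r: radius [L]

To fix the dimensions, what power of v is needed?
The exponent of v should be 2: a = v^2/r

The LHS a has dimensions [L T^-2]; v has dimensions [L T^-1].
As written, the RHS v^4/r (exponent 4 on v) has dimensions [L^3 T^-4], which does not match.
With exponent 2, the RHS v^2/r has dimensions [L T^-2], matching the LHS.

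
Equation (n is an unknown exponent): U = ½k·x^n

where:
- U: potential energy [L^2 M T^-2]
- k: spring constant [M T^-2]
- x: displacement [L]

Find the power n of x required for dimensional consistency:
n = 2

U has dimensions [L^2 M T^-2]; x has dimensions [L].
The rest of the RHS has dimensions [M T^-2], so x^n must supply [L^2].
With n = 2: ½k·x^2 has dimensions [L^2 M T^-2], matching the LHS ✓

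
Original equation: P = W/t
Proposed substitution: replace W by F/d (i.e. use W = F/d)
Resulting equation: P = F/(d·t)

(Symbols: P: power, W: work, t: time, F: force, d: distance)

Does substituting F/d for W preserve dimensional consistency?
No

[W] = [L^2 M T^-2] and [F/d] = [M T^-2]. These differ, so the substitution replaces a quantity by one of different dimensions and the result P = F/(d·t) has LHS [L^2 M T^-3] vs RHS [M T^-3] — inconsistent.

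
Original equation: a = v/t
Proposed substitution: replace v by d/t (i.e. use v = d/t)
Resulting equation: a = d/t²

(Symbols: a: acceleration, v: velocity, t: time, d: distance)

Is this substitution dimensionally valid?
Yes

[v] = [L T^-1] and [d/t] = [L T^-1]. These match, so the substitution replaces a quantity by one of the same dimensions and the result a = d/t² has LHS [L T^-2] vs RHS [L T^-2] — still consistent.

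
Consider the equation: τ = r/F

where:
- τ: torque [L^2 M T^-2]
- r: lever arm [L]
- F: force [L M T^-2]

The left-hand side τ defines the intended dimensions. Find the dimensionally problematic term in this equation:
The right-hand side term r/F

τ has dimensions [L^2 M T^-2], but r/F has dimensions [M^-1 T^2], so the term r/F is dimensionally wrong for τ.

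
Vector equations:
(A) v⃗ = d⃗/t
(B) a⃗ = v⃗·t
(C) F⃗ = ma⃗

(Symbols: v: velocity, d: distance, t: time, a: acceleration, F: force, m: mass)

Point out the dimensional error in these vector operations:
(B) a⃗ = v⃗·t

(A) v⃗ = d⃗/t: LHS [L T^-1], RHS [L T^-1] ✓ — displacement (vector) divided by time (scalar)
(B) a⃗ = v⃗·t: LHS [L T^-2], RHS [L] ✗ — acceleration is velocity per time; should be v⃗/t
(C) F⃗ = ma⃗: LHS [L M T^-2], RHS [L M T^-2] ✓ — Force and acceleration are vectors, mass is a scalar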